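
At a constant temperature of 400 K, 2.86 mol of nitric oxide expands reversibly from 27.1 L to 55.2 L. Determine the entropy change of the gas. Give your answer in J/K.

ΔS_gas = 16.9 J/K

For an isothermal ideal gas ΔS_gas = nR ln(V₂/V₁) = 2.86 × 8.314 × ln(55.2/27.1) = 16.9 J/K.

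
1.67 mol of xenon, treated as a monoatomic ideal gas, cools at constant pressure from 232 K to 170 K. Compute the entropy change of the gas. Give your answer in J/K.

ΔS = -10.8 J/K

At constant pressure, ΔS = nC_p ln(T₂/T₁) with C_p = 5R/2 = 20.79 J mol⁻¹ K⁻¹.
ΔS = 1.67 × 20.79 × ln(170/232) = -10.8 J/K.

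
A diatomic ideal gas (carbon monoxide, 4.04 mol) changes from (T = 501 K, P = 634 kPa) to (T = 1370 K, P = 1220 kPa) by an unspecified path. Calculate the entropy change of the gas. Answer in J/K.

ΔS = nC_p ln(T₂/T₁) − nR ln(P₂/P₁), with C_p = 7R/2 = 29.1 J mol⁻¹ K⁻¹ for a diatomic ideal gas.
ΔS = 4.04 × [29.1 × ln(1370/501) − 8.314 × ln(1220/634)] = 96.3 J/K.

ΔS = 96.3 J/K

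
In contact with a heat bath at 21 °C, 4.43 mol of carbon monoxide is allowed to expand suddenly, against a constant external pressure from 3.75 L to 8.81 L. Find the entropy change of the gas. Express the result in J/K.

Entropy is a state function, so ΔS_gas depends only on the end states.
For an isothermal ideal gas ΔS_gas = nR ln(V₂/V₁) = 4.43 × 8.314 × ln(8.81/3.75) = 31.5 J/K.

ΔS_gas = 31.5 J/K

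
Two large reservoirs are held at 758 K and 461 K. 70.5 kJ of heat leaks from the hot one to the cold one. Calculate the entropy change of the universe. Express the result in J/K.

ΔS_total = 59.9 J/K

ΔS_hot = −Q/T_H = −70500/758 = -93.01 J/K and ΔS_cold = +Q/T_C = 70500/461 = 152.9 J/K.
ΔS_total = -93.01 + 152.9 = 59.9 J/K, positive as the second law requires.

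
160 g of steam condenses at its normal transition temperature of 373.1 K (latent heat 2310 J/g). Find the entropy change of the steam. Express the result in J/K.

ΔS = -991 J/K

Heat released by the substance: Q = −mL = −160 × 2310 = −369600 J.
At constant T, ΔS = Q_rev/T = −369600 / 373.1 = -991 J/K.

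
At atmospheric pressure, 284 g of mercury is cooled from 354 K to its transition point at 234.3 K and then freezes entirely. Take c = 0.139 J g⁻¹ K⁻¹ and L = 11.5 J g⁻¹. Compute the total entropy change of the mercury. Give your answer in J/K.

ΔS = -30.2 J/K

Cooling step: ΔS₁ = m c ln(T_tr/T_i) = 284 × 0.139 × ln(234.3/354) = -16.29 J/K.
Phase change: ΔS₂ = −mL/T_tr = −284 × 11.5 / 234.3 = -13.94 J/K.
ΔS_total = (-16.29) + (-13.94) = -30.2 J/K.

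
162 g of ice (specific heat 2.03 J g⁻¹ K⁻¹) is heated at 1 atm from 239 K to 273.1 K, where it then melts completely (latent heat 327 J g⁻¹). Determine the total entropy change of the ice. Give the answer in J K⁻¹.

Warming step: ΔS₁ = m c ln(T_tr/T_i) = 162 × 2.03 × ln(273.1/239) = 43.86 J/K.
Phase change: ΔS₂ = +mL/T_tr = 162 × 327 / 273.1 = 194 J/K.
ΔS_total = (43.86) + (194) = 238 J/K.

ΔS = 238 J/K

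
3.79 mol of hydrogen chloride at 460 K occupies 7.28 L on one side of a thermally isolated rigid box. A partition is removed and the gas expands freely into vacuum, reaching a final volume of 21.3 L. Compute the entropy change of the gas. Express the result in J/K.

For an ideal gas in free expansion Q = 0 and W = 0, so T is unchanged.
Entropy is a state function; using a reversible isothermal path, ΔS_gas = nR ln(V₂/V₁) = 3.79 × 8.314 × ln(21.3/7.28) = 33.8 J/K.

ΔS_gas = 33.8 J/K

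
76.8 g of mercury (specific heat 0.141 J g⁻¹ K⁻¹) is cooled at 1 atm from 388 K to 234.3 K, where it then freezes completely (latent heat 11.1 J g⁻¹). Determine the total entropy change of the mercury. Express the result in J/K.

Cooling step: ΔS₁ = m c ln(T_tr/T_i) = 76.8 × 0.141 × ln(234.3/388) = -5.462 J/K.
Phase change: ΔS₂ = −mL/T_tr = −76.8 × 11.1 / 234.3 = -3.638 J/K.
ΔS_total = (-5.462) + (-3.638) = -9.1 J/K.

ΔS = -9.1 J/K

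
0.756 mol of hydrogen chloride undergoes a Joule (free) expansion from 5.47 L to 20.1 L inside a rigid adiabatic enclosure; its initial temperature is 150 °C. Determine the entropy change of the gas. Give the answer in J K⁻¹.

ΔS_gas = 8.18 J/K

No heat is exchanged and no work is done, so the ideal-gas temperature stays constant.
Entropy is a state function; using a reversible isothermal path, ΔS_gas = nR ln(V₂/V₁) = 0.756 × 8.314 × ln(20.1/5.47) = 8.18 J/K.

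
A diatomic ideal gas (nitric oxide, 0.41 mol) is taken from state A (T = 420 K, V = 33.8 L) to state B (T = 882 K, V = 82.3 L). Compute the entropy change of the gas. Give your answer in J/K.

ΔS = 9.36 J/K

Entropy is a state function: ΔS = nC_V ln(T₂/T₁) + nR ln(V₂/V₁), with C_V = 5R/2 = 20.79 J mol⁻¹ K⁻¹ for a diatomic ideal gas.
ΔS = 0.41 × [20.79 × ln(882/420) + 8.314 × ln(82.3/33.8)] = 9.36 J/K.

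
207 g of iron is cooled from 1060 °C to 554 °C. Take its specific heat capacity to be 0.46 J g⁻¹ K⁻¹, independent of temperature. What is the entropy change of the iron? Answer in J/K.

ΔS = -45.4 J/K

In kelvin: T₁ = 1333.15 K, T₂ = 827.15 K. ΔS = ∫dQ_rev/T = m c ln(T₂/T₁) = 207 × 0.46 × ln(827.15/1333.15) = -45.4 J/K.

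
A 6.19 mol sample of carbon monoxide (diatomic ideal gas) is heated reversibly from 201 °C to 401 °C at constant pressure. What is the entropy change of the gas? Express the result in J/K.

ΔS = 63.4 J/K

In kelvin: T₁ = 474.15 K, T₂ = 674.15 K. At constant pressure, ΔS = nC_p ln(T₂/T₁) with C_p = 7R/2 = 29.1 J mol⁻¹ K⁻¹.
ΔS = 6.19 × 29.1 × ln(674.15/474.15) = 63.4 J/K.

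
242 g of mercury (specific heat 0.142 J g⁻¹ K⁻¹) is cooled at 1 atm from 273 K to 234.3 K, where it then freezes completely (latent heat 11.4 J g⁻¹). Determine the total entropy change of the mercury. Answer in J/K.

Cooling step: ΔS₁ = m c ln(T_tr/T_i) = 242 × 0.142 × ln(234.3/273) = -5.253 J/K.
Phase change: ΔS₂ = −mL/T_tr = −242 × 11.4 / 234.3 = -11.77 J/K.
ΔS_total = (-5.253) + (-11.77) = -17 J/K.

ΔS = -17 J/K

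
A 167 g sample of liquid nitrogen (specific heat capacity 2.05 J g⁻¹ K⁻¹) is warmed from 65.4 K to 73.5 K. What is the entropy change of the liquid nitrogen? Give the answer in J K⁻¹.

ΔS = ∫dQ_rev/T = m c ln(T₂/T₁) = 167 × 2.05 × ln(73.5/65.4) = 40 J/K.

ΔS = 40 J/K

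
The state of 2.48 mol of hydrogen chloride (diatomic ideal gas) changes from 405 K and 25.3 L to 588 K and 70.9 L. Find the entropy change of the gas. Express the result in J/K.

Entropy is a state function: ΔS = nC_V ln(T₂/T₁) + nR ln(V₂/V₁), with C_V = 5R/2 = 20.79 J mol⁻¹ K⁻¹ for a diatomic ideal gas.
ΔS = 2.48 × [20.79 × ln(588/405) + 8.314 × ln(70.9/25.3)] = 40.5 J/K.

ΔS = 40.5 J/K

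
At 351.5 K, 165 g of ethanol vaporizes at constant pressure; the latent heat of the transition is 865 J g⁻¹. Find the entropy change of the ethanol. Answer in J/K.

ΔS = 406 J/K

Heat absorbed by the substance: Q = mL = 165 × 865 = 142725 J.
At constant T, ΔS = Q_rev/T = 142725 / 351.5 = 406 J/K.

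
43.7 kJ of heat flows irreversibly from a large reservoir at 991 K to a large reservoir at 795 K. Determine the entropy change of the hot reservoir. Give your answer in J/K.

The hot reservoir loses heat Q, so ΔS_hot = −Q/T_H = −43700/991 = -44.1 J/K.

ΔS_hot = -44.1 J/K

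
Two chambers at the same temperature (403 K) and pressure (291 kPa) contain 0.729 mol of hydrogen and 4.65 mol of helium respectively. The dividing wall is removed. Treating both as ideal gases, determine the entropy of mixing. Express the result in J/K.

ΔS_mix = 17.7 J/K

Mole fractions: x_A = 0.729/5.38 = 0.136, x_B = 0.864.
ΔS_mix = −R(n_A ln x_A + n_B ln x_B) = −8.314 × (0.729 ln 0.136 + 4.65 ln 0.864) = 17.7 J/K.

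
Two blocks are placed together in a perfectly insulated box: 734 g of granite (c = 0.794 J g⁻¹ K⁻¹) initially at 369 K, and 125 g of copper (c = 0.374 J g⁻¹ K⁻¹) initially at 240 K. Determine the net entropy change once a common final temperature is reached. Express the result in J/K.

ΔS_total = 3.55 J/K

Energy balance: T_f = (m₁c₁T₁ + m₂c₂T₂)/(m₁c₁ + m₂c₂) = 359.42 K.
ΔS₁ = m₁c₁ ln(T_f/T₁) = 582.796 × ln(359.42/369) = -15.33 J/K.
ΔS₂ = m₂c₂ ln(T_f/T₂) = 46.75 × ln(359.42/240) = 18.88 J/K.
ΔS_total = -15.33 + 18.88 = 3.55 J/K.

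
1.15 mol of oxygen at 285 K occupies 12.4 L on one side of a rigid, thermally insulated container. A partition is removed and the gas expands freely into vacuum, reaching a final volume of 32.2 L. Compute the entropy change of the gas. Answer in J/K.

For an ideal gas in free expansion Q = 0 and W = 0, so T is unchanged.
Entropy is a state function; using a reversible isothermal path, ΔS_gas = nR ln(V₂/V₁) = 1.15 × 8.314 × ln(32.2/12.4) = 9.12 J/K.

ΔS_gas = 9.12 J/K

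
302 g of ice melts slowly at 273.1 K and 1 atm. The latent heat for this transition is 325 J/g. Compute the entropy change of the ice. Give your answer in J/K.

ΔS = 359 J/K

Heat absorbed by the substance: Q = mL = 302 × 325 = 98150 J.
At constant T, ΔS = Q_rev/T = 98150 / 273.1 = 359 J/K.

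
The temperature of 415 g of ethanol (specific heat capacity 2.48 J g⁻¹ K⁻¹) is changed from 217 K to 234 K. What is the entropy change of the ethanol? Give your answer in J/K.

ΔS = 77.6 J/K

ΔS = ∫dQ_rev/T = m c ln(T₂/T₁) = 415 × 2.48 × ln(234/217) = 77.6 J/K.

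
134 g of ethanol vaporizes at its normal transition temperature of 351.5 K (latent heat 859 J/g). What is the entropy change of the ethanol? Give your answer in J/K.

ΔS = 327 J/K

Heat absorbed by the substance: Q = mL = 134 × 859 = 115106 J.
At constant T, ΔS = Q_rev/T = 115106 / 351.5 = 327 J/K.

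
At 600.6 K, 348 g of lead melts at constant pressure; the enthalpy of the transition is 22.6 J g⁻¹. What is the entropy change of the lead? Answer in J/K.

ΔS = 13.1 J/K

Heat absorbed by the substance: Q = mL = 348 × 22.6 = 7864.8 J.
At constant T, ΔS = Q_rev/T = 7864.8 / 600.6 = 13.1 J/K.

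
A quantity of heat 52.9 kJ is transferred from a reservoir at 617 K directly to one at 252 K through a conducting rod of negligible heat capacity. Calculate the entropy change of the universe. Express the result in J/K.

ΔS_hot = −Q/T_H = −52900/617 = -85.74 J/K and ΔS_cold = +Q/T_C = 52900/252 = 209.9 J/K.
ΔS_total = -85.74 + 209.9 = 124 J/K, positive as the second law requires.

ΔS_total = 124 J/K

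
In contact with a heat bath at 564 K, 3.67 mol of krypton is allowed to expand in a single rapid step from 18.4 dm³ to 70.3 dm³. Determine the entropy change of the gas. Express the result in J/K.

Entropy is a state function, so ΔS_gas depends only on the end states.
For an isothermal ideal gas ΔS_gas = nR ln(V₂/V₁) = 3.67 × 8.314 × ln(70.3/18.4) = 40.9 J/K.

ΔS_gas = 40.9 J/K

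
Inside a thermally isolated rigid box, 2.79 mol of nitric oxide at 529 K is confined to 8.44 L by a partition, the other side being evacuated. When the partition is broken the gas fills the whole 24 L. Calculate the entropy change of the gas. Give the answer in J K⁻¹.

ΔS_gas = 24.2 J/K

For an ideal gas in free expansion Q = 0 and W = 0, so T is unchanged.
Entropy is a state function; using a reversible isothermal path, ΔS_gas = nR ln(V₂/V₁) = 2.79 × 8.314 × ln(24/8.44) = 24.2 J/K.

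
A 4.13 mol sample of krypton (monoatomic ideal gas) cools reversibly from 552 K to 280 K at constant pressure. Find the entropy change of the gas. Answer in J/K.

ΔS = -58.3 J/K

At constant pressure, ΔS = nC_p ln(T₂/T₁) with C_p = 5R/2 = 20.79 J mol⁻¹ K⁻¹.
ΔS = 4.13 × 20.79 × ln(280/552) = -58.3 J/K.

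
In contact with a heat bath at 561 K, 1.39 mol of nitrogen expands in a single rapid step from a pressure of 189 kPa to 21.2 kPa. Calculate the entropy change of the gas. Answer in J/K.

Entropy is a state function, so ΔS_gas depends only on the end states.
For an isothermal ideal gas ΔS_gas = nR ln(P₁/P₂) = 1.39 × 8.314 × ln(189/21.2) = 25.3 J/K.

ΔS_gas = 25.3 J/K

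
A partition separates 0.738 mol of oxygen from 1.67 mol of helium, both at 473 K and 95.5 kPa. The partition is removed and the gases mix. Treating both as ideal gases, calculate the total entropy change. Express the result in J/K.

Mole fractions: x_A = 0.738/2.41 = 0.306, x_B = 0.694.
ΔS_mix = −R(n_A ln x_A + n_B ln x_B) = −8.314 × (0.738 ln 0.306 + 1.67 ln 0.694) = 12.3 J/K.

ΔS_mix = 12.3 J/K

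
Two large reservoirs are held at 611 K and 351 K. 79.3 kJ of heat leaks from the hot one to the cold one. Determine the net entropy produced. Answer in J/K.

ΔS_hot = −Q/T_H = −79300/611 = -129.8 J/K and ΔS_cold = +Q/T_C = 79300/351 = 225.9 J/K.
ΔS_total = -129.8 + 225.9 = 96.1 J/K, positive as the second law requires.

ΔS_total = 96.1 J/K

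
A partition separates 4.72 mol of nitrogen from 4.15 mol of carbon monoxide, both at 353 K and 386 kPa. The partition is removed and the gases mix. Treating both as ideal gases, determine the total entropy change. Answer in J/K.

Mole fractions: x_A = 4.72/8.87 = 0.532, x_B = 0.468.
ΔS_mix = −R(n_A ln x_A + n_B ln x_B) = −8.314 × (4.72 ln 0.532 + 4.15 ln 0.468) = 51 J/K.

ΔS_mix = 51 J/K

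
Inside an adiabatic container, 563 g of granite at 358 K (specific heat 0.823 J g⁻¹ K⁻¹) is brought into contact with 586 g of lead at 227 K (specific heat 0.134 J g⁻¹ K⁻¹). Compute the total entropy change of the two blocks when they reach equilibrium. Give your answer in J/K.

ΔS_total = 6.25 J/K

Energy balance: T_f = (m₁c₁T₁ + m₂c₂T₂)/(m₁c₁ + m₂c₂) = 339.02 K.
ΔS₁ = m₁c₁ ln(T_f/T₁) = 463.349 × ln(339.02/358) = -25.25 J/K.
ΔS₂ = m₂c₂ ln(T_f/T₂) = 78.524 × ln(339.02/227) = 31.5 J/K.
ΔS_total = -25.25 + 31.5 = 6.25 J/K.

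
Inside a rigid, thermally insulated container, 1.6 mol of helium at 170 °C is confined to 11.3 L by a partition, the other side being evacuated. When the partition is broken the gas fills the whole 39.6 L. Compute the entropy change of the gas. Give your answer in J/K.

ΔS_gas = 16.7 J/K

For an ideal gas in free expansion Q = 0 and W = 0, so T is unchanged.
Entropy is a state function; using a reversible isothermal path, ΔS_gas = nR ln(V₂/V₁) = 1.6 × 8.314 × ln(39.6/11.3) = 16.7 J/K.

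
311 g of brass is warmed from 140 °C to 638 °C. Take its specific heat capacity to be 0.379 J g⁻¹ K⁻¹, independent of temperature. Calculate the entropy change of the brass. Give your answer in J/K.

In kelvin: T₁ = 413.15 K, T₂ = 911.15 K. ΔS = ∫dQ_rev/T = m c ln(T₂/T₁) = 311 × 0.379 × ln(911.15/413.15) = 93.2 J/K.

ΔS = 93.2 J/K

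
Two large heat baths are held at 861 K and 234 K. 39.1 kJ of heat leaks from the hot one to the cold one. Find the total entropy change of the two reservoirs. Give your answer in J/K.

ΔS_total = 122 J/K

ΔS_hot = −Q/T_H = −39100/861 = -45.41 J/K and ΔS_cold = +Q/T_C = 39100/234 = 167.1 J/K.
ΔS_total = -45.41 + 167.1 = 122 J/K, positive as the second law requires.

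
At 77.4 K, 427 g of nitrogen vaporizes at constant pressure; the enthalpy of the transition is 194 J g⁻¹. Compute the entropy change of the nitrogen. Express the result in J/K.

ΔS = 1070 J/K

Heat absorbed by the substance: Q = mL = 427 × 194 = 82838 J.
At constant T, ΔS = Q_rev/T = 82838 / 77.4 = 1070 J/K.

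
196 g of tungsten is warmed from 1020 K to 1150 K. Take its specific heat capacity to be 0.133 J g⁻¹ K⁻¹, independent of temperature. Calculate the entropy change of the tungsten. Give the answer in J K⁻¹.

ΔS = 3.13 J/K

ΔS = ∫dQ_rev/T = m c ln(T₂/T₁) = 196 × 0.133 × ln(1150/1020) = 3.13 J/K.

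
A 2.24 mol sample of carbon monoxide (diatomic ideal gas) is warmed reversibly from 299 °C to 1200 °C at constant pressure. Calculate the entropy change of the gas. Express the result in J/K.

In kelvin: T₁ = 572.15 K, T₂ = 1473.15 K. At constant pressure, ΔS = nC_p ln(T₂/T₁) with C_p = 7R/2 = 29.1 J mol⁻¹ K⁻¹.
ΔS = 2.24 × 29.1 × ln(1473.15/572.15) = 61.6 J/K.

ΔS = 61.6 J/K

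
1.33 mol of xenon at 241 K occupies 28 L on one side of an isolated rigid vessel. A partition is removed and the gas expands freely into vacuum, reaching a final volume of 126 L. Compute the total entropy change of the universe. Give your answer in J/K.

ΔS_universe = 16.6 J/K

For an ideal gas in free expansion Q = 0 and W = 0, so T is unchanged.
Entropy is a state function; using a reversible isothermal path, ΔS_gas = nR ln(V₂/V₁) = 1.33 × 8.314 × ln(126/28) = 16.6 J/K.
The insulated surroundings exchange no heat, so ΔS_surr = 0 and ΔS_universe = ΔS_gas.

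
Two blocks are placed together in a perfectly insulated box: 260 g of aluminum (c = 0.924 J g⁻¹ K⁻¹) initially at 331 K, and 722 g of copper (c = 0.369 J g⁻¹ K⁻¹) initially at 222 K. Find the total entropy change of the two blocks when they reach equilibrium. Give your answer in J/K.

ΔS_total = 10.1 J/K

Energy balance: T_f = (m₁c₁T₁ + m₂c₂T₂)/(m₁c₁ + m₂c₂) = 273.68 K.
ΔS₁ = m₁c₁ ln(T_f/T₁) = 240.24 × ln(273.68/331) = -45.68 J/K.
ΔS₂ = m₂c₂ ln(T_f/T₂) = 266.418 × ln(273.68/222) = 55.76 J/K.
ΔS_total = -45.68 + 55.76 = 10.1 J/K.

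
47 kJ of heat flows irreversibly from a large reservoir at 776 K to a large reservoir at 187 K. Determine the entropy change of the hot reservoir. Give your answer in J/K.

ΔS_hot = -60.6 J/K

The hot reservoir loses heat Q, so ΔS_hot = −Q/T_H = −47000/776 = -60.6 J/K.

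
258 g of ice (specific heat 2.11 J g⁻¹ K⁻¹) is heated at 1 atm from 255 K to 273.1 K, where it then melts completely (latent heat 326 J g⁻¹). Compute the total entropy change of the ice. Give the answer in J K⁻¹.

ΔS = 345 J/K

Warming step: ΔS₁ = m c ln(T_tr/T_i) = 258 × 2.11 × ln(273.1/255) = 37.33 J/K.
Phase change: ΔS₂ = +mL/T_tr = 258 × 326 / 273.1 = 308 J/K.
ΔS_total = (37.33) + (308) = 345 J/K.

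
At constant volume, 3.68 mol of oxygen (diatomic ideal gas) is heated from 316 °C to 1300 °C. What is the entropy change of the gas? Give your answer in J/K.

In kelvin: T₁ = 589.15 K, T₂ = 1573.15 K. At constant volume, ΔS = nC_V ln(T₂/T₁) with C_V = 5R/2 = 20.79 J mol⁻¹ K⁻¹.
ΔS = 3.68 × 20.79 × ln(1573.15/589.15) = 75.1 J/K.

ΔS = 75.1 J/K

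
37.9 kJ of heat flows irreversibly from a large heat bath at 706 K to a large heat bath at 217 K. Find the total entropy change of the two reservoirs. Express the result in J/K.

ΔS_hot = −Q/T_H = −37900/706 = -53.68 J/K and ΔS_cold = +Q/T_C = 37900/217 = 174.7 J/K.
ΔS_total = -53.68 + 174.7 = 121 J/K, positive as the second law requires.

ΔS_total = 121 J/K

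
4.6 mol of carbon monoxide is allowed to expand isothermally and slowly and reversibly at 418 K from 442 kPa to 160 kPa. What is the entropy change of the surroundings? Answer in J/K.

For an isothermal ideal gas ΔS_gas = nR ln(P₁/P₂) = 4.6 × 8.314 × ln(442/160) = 38.9 J/K.
The process is reversible, so ΔS_surr = −ΔS_gas = -38.9 J/K and ΔS_universe = 0.

ΔS_surr = -38.9 J/K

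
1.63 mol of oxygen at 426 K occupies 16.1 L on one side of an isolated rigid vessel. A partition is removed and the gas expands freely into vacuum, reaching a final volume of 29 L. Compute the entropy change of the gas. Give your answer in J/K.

ΔS_gas = 7.97 J/K

For an ideal gas in free expansion Q = 0 and W = 0, so T is unchanged.
Entropy is a state function; using a reversible isothermal path, ΔS_gas = nR ln(V₂/V₁) = 1.63 × 8.314 × ln(29/16.1) = 7.97 J/K.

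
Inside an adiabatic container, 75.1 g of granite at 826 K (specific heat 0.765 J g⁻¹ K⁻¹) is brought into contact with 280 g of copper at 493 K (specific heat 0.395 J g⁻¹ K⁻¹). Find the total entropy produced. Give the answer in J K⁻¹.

Energy balance: T_f = (m₁c₁T₁ + m₂c₂T₂)/(m₁c₁ + m₂c₂) = 606.84 K.
ΔS₁ = m₁c₁ ln(T_f/T₁) = 57.4515 × ln(606.84/826) = -17.714 J/K.
ΔS₂ = m₂c₂ ln(T_f/T₂) = 110.6 × ln(606.84/493) = 22.978 J/K.
ΔS_total = -17.714 + 22.978 = 5.26 J/K.

ΔS_total = 5.26 J/K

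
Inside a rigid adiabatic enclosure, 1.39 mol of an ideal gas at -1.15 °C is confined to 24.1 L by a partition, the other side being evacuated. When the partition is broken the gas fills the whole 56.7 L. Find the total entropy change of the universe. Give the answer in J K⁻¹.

ΔS_universe = 9.89 J/K

No heat is exchanged and no work is done, so the ideal-gas temperature stays constant.
Entropy is a state function; using a reversible isothermal path, ΔS_gas = nR ln(V₂/V₁) = 1.39 × 8.314 × ln(56.7/24.1) = 9.89 J/K.
The insulated surroundings exchange no heat, so ΔS_surr = 0 and ΔS_universe = ΔS_gas.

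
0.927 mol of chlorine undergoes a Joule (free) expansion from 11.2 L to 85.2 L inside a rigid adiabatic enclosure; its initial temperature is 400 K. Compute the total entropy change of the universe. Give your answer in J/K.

No heat is exchanged and no work is done, so the ideal-gas temperature stays constant.
Entropy is a state function; using a reversible isothermal path, ΔS_gas = nR ln(V₂/V₁) = 0.927 × 8.314 × ln(85.2/11.2) = 15.6 J/K.
The insulated surroundings exchange no heat, so ΔS_surr = 0 and ΔS_universe = ΔS_gas.

ΔS_universe = 15.6 J/K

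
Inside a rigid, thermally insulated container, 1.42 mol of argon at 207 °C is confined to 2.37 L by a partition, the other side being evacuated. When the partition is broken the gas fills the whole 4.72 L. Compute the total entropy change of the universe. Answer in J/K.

ΔS_universe = 8.13 J/K

No heat is exchanged and no work is done, so the ideal-gas temperature stays constant.
Entropy is a state function; using a reversible isothermal path, ΔS_gas = nR ln(V₂/V₁) = 1.42 × 8.314 × ln(4.72/2.37) = 8.13 J/K.
The insulated surroundings exchange no heat, so ΔS_surr = 0 and ΔS_universe = ΔS_gas.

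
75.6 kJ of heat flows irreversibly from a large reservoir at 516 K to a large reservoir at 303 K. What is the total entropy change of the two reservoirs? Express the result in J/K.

ΔS_hot = −Q/T_H = −75600/516 = -146.5 J/K and ΔS_cold = +Q/T_C = 75600/303 = 249.5 J/K.
ΔS_total = -146.5 + 249.5 = 103 J/K, positive as the second law requires.

ΔS_total = 103 J/K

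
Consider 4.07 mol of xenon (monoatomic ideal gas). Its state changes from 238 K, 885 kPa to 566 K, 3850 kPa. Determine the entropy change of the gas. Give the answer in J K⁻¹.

ΔS = nC_p ln(T₂/T₁) − nR ln(P₂/P₁), with C_p = 5R/2 = 20.79 J mol⁻¹ K⁻¹ for a monoatomic ideal gas.
ΔS = 4.07 × [20.79 × ln(566/238) − 8.314 × ln(3850/885)] = 23.5 J/K.

ΔS = 23.5 J/K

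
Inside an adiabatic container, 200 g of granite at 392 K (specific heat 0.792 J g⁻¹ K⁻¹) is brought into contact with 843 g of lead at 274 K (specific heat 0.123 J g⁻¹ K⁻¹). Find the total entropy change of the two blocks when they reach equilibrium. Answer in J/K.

ΔS_total = 3.9 J/K

Energy balance: T_f = (m₁c₁T₁ + m₂c₂T₂)/(m₁c₁ + m₂c₂) = 345.32 K.
ΔS₁ = m₁c₁ ln(T_f/T₁) = 158.4 × ln(345.32/392) = -20.09 J/K.
ΔS₂ = m₂c₂ ln(T_f/T₂) = 103.689 × ln(345.32/274) = 23.99 J/K.
ΔS_total = -20.09 + 23.99 = 3.9 J/K.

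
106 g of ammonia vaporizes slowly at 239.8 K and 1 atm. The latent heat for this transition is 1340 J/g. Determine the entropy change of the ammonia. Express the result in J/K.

ΔS = 592 J/K

Heat absorbed by the substance: Q = mL = 106 × 1340 = 142040 J.
At constant T, ΔS = Q_rev/T = 142040 / 239.8 = 592 J/K.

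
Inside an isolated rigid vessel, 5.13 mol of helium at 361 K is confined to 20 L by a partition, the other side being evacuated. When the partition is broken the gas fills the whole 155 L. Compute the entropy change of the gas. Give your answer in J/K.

ΔS_gas = 87.3 J/K

No heat is exchanged and no work is done, so the ideal-gas temperature stays constant.
Entropy is a state function; using a reversible isothermal path, ΔS_gas = nR ln(V₂/V₁) = 5.13 × 8.314 × ln(155/20) = 87.3 J/K.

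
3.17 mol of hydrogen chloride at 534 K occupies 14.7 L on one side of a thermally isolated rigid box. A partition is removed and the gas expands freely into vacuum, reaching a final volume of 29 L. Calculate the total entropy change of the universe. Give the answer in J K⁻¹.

No heat is exchanged and no work is done, so the ideal-gas temperature stays constant.
Entropy is a state function; using a reversible isothermal path, ΔS_gas = nR ln(V₂/V₁) = 3.17 × 8.314 × ln(29/14.7) = 17.9 J/K.
The insulated surroundings exchange no heat, so ΔS_surr = 0 and ΔS_universe = ΔS_gas.

ΔS_universe = 17.9 J/K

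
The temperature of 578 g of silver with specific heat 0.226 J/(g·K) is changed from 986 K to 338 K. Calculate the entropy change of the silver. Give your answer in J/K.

ΔS = ∫dQ_rev/T = m c ln(T₂/T₁) = 578 × 0.226 × ln(338/986) = -140 J/K.

ΔS = -140 J/K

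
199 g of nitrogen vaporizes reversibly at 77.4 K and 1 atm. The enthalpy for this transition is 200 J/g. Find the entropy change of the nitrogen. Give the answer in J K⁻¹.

Heat absorbed by the substance: Q = mL = 199 × 200 = 39800 J.
At constant T, ΔS = Q_rev/T = 39800 / 77.4 = 514 J/K.

ΔS = 514 J/K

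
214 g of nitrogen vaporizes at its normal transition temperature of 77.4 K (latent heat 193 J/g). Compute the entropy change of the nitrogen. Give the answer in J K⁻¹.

Heat absorbed by the substance: Q = mL = 214 × 193 = 41302 J.
At constant T, ΔS = Q_rev/T = 41302 / 77.4 = 534 J/K.

ΔS = 534 J/K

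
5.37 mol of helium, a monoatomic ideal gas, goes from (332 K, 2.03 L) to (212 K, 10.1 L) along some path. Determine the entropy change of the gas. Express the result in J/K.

ΔS = 41.6 J/K

Entropy is a state function: ΔS = nC_V ln(T₂/T₁) + nR ln(V₂/V₁), with C_V = 3R/2 = 12.47 J mol⁻¹ K⁻¹ for a monoatomic ideal gas.
ΔS = 5.37 × [12.47 × ln(212/332) + 8.314 × ln(10.1/2.03)] = 41.6 J/K.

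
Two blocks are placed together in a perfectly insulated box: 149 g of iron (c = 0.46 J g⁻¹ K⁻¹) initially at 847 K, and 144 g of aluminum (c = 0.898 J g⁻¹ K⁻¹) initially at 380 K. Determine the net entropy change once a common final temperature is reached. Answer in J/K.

ΔS_total = 15.2 J/K

Energy balance: T_f = (m₁c₁T₁ + m₂c₂T₂)/(m₁c₁ + m₂c₂) = 541.78 K.
ΔS₁ = m₁c₁ ln(T_f/T₁) = 68.54 × ln(541.78/847) = -30.63 J/K.
ΔS₂ = m₂c₂ ln(T_f/T₂) = 129.312 × ln(541.78/380) = 45.87 J/K.
ΔS_total = -30.63 + 45.87 = 15.2 J/K.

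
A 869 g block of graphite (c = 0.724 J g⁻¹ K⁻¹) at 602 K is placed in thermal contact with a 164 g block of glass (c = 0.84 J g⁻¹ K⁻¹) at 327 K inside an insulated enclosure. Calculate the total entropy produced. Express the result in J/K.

Energy balance: T_f = (m₁c₁T₁ + m₂c₂T₂)/(m₁c₁ + m₂c₂) = 552.6 K.
ΔS₁ = m₁c₁ ln(T_f/T₁) = 629.156 × ln(552.6/602) = -53.87 J/K.
ΔS₂ = m₂c₂ ln(T_f/T₂) = 137.76 × ln(552.6/327) = 72.28 J/K.
ΔS_total = -53.87 + 72.28 = 18.4 J/K.

ΔS_total = 18.4 J/K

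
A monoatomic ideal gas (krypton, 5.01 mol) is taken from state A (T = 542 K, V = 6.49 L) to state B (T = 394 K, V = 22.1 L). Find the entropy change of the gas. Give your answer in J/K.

ΔS = 31.1 J/K

Entropy is a state function: ΔS = nC_V ln(T₂/T₁) + nR ln(V₂/V₁), with C_V = 3R/2 = 12.47 J mol⁻¹ K⁻¹ for a monoatomic ideal gas.
ΔS = 5.01 × [12.47 × ln(394/542) + 8.314 × ln(22.1/6.49)] = 31.1 J/K.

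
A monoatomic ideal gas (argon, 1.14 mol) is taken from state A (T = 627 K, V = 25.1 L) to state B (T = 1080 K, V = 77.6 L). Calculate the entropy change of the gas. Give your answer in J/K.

Entropy is a state function: ΔS = nC_V ln(T₂/T₁) + nR ln(V₂/V₁), with C_V = 3R/2 = 12.47 J mol⁻¹ K⁻¹ for a monoatomic ideal gas.
ΔS = 1.14 × [12.47 × ln(1080/627) + 8.314 × ln(77.6/25.1)] = 18.4 J/K.

ΔS = 18.4 J/K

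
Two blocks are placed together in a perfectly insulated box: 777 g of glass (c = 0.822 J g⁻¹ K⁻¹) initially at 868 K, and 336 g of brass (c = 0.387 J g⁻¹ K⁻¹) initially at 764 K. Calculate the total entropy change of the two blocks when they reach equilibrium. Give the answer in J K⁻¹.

Energy balance: T_f = (m₁c₁T₁ + m₂c₂T₂)/(m₁c₁ + m₂c₂) = 850.41 K.
ΔS₁ = m₁c₁ ln(T_f/T₁) = 638.694 × ln(850.41/868) = -13.0775 J/K.
ΔS₂ = m₂c₂ ln(T_f/T₂) = 130.032 × ln(850.41/764) = 13.9327 J/K.
ΔS_total = -13.0775 + 13.9327 = 0.855 J/K.

ΔS_total = 0.855 J/K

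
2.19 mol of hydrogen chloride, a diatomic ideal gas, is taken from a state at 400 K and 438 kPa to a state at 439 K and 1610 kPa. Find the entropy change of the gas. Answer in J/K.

ΔS = -17.8 J/K

ΔS = nC_p ln(T₂/T₁) − nR ln(P₂/P₁), with C_p = 7R/2 = 29.1 J mol⁻¹ K⁻¹ for a diatomic ideal gas.
ΔS = 2.19 × [29.1 × ln(439/400) − 8.314 × ln(1610/438)] = -17.8 J/K.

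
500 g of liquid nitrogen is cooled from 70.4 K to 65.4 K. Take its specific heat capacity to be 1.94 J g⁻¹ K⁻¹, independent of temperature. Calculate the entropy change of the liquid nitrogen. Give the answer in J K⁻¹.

ΔS = ∫dQ_rev/T = m c ln(T₂/T₁) = 500 × 1.94 × ln(65.4/70.4) = -71.5 J/K.

ΔS = -71.5 J/K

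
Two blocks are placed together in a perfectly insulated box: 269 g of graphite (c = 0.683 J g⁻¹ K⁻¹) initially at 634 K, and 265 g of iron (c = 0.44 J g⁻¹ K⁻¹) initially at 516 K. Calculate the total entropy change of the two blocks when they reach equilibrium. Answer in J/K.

ΔS_total = 1.49 J/K

Energy balance: T_f = (m₁c₁T₁ + m₂c₂T₂)/(m₁c₁ + m₂c₂) = 588.19 K.
ΔS₁ = m₁c₁ ln(T_f/T₁) = 183.727 × ln(588.19/634) = -13.78 J/K.
ΔS₂ = m₂c₂ ln(T_f/T₂) = 116.6 × ln(588.19/516) = 15.27 J/K.
ΔS_total = -13.78 + 15.27 = 1.49 J/K.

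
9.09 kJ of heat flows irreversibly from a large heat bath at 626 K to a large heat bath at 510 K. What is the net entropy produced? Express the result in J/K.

ΔS_total = 3.3 J/K

ΔS_hot = −Q/T_H = −9090/626 = -14.52 J/K and ΔS_cold = +Q/T_C = 9090/510 = 17.82 J/K.
ΔS_total = -14.52 + 17.82 = 3.3 J/K, positive as the second law requires.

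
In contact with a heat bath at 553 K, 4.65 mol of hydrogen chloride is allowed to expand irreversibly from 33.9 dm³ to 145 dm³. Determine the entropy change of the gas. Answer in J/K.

Entropy is a state function, so ΔS_gas depends only on the end states.
For an isothermal ideal gas ΔS_gas = nR ln(V₂/V₁) = 4.65 × 8.314 × ln(145/33.9) = 56.2 J/K.

ΔS_gas = 56.2 J/K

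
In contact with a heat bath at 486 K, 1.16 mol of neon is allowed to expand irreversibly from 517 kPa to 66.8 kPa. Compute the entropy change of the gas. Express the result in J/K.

ΔS_gas = 19.7 J/K

Entropy is a state function, so ΔS_gas depends only on the end states.
For an isothermal ideal gas ΔS_gas = nR ln(P₁/P₂) = 1.16 × 8.314 × ln(517/66.8) = 19.7 J/K.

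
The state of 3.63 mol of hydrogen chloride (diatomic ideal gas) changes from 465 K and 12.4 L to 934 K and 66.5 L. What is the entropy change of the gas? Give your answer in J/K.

ΔS = 103 J/K

Entropy is a state function: ΔS = nC_V ln(T₂/T₁) + nR ln(V₂/V₁), with C_V = 5R/2 = 20.79 J mol⁻¹ K⁻¹ for a diatomic ideal gas.
ΔS = 3.63 × [20.79 × ln(934/465) + 8.314 × ln(66.5/12.4)] = 103 J/K.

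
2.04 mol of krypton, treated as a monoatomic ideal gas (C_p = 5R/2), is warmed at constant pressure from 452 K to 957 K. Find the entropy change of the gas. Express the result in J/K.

ΔS = 31.8 J/K

At constant pressure, ΔS = nC_p ln(T₂/T₁) with C_p = 5R/2 = 20.79 J mol⁻¹ K⁻¹.
ΔS = 2.04 × 20.79 × ln(957/452) = 31.8 J/K.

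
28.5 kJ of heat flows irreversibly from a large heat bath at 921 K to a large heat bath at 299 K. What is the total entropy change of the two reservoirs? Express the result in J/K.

ΔS_total = 64.4 J/K

ΔS_hot = −Q/T_H = −28500/921 = -30.94 J/K and ΔS_cold = +Q/T_C = 28500/299 = 95.32 J/K.
ΔS_total = -30.94 + 95.32 = 64.4 J/K, positive as the second law requires.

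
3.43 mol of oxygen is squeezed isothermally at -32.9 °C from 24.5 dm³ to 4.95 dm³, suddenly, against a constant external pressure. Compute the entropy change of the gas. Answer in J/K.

ΔS_gas = -45.6 J/K

Entropy is a state function, so ΔS_gas depends only on the end states.
For an isothermal ideal gas ΔS_gas = nR ln(V₂/V₁) = 3.43 × 8.314 × ln(4.95/24.5) = -45.6 J/K.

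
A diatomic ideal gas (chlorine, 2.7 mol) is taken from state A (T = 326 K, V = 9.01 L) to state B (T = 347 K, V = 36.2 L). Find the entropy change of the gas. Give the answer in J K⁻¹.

ΔS = 34.7 J/K

Entropy is a state function: ΔS = nC_V ln(T₂/T₁) + nR ln(V₂/V₁), with C_V = 5R/2 = 20.79 J mol⁻¹ K⁻¹ for a diatomic ideal gas.
ΔS = 2.7 × [20.79 × ln(347/326) + 8.314 × ln(36.2/9.01)] = 34.7 J/K.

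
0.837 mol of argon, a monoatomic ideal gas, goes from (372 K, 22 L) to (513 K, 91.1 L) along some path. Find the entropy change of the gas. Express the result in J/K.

ΔS = 13.2 J/K

Entropy is a state function: ΔS = nC_V ln(T₂/T₁) + nR ln(V₂/V₁), with C_V = 3R/2 = 12.47 J mol⁻¹ K⁻¹ for a monoatomic ideal gas.
ΔS = 0.837 × [12.47 × ln(513/372) + 8.314 × ln(91.1/22)] = 13.2 J/K.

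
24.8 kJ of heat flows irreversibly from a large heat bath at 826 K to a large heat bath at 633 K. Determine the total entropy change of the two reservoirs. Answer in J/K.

ΔS_hot = −Q/T_H = −24800/826 = -30.0242 J/K and ΔS_cold = +Q/T_C = 24800/633 = 39.1785 J/K.
ΔS_total = -30.0242 + 39.1785 = 9.15 J/K, positive as the second law requires.

ΔS_total = 9.15 J/K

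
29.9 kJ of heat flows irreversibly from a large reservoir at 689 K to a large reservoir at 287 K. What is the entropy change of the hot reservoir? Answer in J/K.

ΔS_hot = -43.4 J/K

The hot reservoir loses heat Q, so ΔS_hot = −Q/T_H = −29900/689 = -43.4 J/K.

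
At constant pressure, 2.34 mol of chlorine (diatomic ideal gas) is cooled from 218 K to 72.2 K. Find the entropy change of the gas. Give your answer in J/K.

At constant pressure, ΔS = nC_p ln(T₂/T₁) with C_p = 7R/2 = 29.1 J mol⁻¹ K⁻¹.
ΔS = 2.34 × 29.1 × ln(72.2/218) = -75.2 J/K.

ΔS = -75.2 J/K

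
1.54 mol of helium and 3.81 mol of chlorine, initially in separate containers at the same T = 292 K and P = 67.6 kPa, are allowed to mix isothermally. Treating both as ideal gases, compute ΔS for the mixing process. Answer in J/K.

Mole fractions: x_A = 1.54/5.35 = 0.288, x_B = 0.712.
ΔS_mix = −R(n_A ln x_A + n_B ln x_B) = −8.314 × (1.54 ln 0.288 + 3.81 ln 0.712) = 26.7 J/K.

ΔS_mix = 26.7 J/K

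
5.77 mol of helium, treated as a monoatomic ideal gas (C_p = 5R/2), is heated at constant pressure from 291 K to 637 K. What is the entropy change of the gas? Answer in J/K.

ΔS = 94 J/K

At constant pressure, ΔS = nC_p ln(T₂/T₁) with C_p = 5R/2 = 20.79 J mol⁻¹ K⁻¹.
ΔS = 5.77 × 20.79 × ln(637/291) = 94 J/K.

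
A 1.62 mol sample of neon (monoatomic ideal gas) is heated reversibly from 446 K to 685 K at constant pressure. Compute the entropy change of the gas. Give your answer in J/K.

ΔS = 14.4 J/K

At constant pressure, ΔS = nC_p ln(T₂/T₁) with C_p = 5R/2 = 20.79 J mol⁻¹ K⁻¹.
ΔS = 1.62 × 20.79 × ln(685/446) = 14.4 J/K.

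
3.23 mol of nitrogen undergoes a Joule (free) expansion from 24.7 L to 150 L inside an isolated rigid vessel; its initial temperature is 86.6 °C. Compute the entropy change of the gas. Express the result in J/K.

ΔS_gas = 48.4 J/K

For an ideal gas in free expansion Q = 0 and W = 0, so T is unchanged.
Entropy is a state function; using a reversible isothermal path, ΔS_gas = nR ln(V₂/V₁) = 3.23 × 8.314 × ln(150/24.7) = 48.4 J/K.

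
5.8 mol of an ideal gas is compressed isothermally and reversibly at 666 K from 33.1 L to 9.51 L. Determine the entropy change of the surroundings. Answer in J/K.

ΔS_surr = 60.1 J/K

For an isothermal ideal gas ΔS_gas = nR ln(V₂/V₁) = 5.8 × 8.314 × ln(9.51/33.1) = -60.1 J/K.
The process is reversible, so ΔS_surr = −ΔS_gas = 60.1 J/K and ΔS_universe = 0.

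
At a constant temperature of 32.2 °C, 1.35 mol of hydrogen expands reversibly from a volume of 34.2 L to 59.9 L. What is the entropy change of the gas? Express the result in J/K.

For an isothermal ideal gas ΔS_gas = nR ln(V₂/V₁) = 1.35 × 8.314 × ln(59.9/34.2) = 6.29 J/K.

ΔS_gas = 6.29 J/K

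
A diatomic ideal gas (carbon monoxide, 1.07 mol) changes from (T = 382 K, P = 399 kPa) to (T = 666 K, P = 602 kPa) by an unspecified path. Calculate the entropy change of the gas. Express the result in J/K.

ΔS = 13.6 J/K

ΔS = nC_p ln(T₂/T₁) − nR ln(P₂/P₁), with C_p = 7R/2 = 29.1 J mol⁻¹ K⁻¹ for a diatomic ideal gas.
ΔS = 1.07 × [29.1 × ln(666/382) − 8.314 × ln(602/399)] = 13.6 J/K.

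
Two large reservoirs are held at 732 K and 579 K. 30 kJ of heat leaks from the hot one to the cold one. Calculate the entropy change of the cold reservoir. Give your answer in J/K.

ΔS_cold = 51.8 J/K

The cold reservoir gains heat Q, so ΔS_cold = +Q/T_C = 30000/579 = 51.8 J/K.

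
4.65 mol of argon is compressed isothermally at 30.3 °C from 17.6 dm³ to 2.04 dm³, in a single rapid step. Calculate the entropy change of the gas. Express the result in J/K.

Entropy is a state function, so ΔS_gas depends only on the end states.
For an isothermal ideal gas ΔS_gas = nR ln(V₂/V₁) = 4.65 × 8.314 × ln(2.04/17.6) = -83.3 J/K.

ΔS_gas = -83.3 J/K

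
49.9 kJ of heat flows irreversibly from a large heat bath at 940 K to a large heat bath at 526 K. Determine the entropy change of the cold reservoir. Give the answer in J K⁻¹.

ΔS_cold = 94.9 J/K

The cold reservoir gains heat Q, so ΔS_cold = +Q/T_C = 49900/526 = 94.9 J/K.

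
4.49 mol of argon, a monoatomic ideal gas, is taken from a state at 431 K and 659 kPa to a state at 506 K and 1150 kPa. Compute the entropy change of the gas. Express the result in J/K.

ΔS = nC_p ln(T₂/T₁) − nR ln(P₂/P₁), with C_p = 5R/2 = 20.79 J mol⁻¹ K⁻¹ for a monoatomic ideal gas.
ΔS = 4.49 × [20.79 × ln(506/431) − 8.314 × ln(1150/659)] = -5.81 J/K.

ΔS = -5.81 J/K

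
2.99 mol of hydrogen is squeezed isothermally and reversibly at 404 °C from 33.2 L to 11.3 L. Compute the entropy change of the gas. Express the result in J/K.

ΔS_gas = -26.8 J/K

For an isothermal ideal gas ΔS_gas = nR ln(V₂/V₁) = 2.99 × 8.314 × ln(11.3/33.2) = -26.8 J/K.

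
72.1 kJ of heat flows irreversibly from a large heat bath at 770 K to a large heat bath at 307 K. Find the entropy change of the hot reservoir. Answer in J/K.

The hot reservoir loses heat Q, so ΔS_hot = −Q/T_H = −72100/770 = -93.6 J/K.

ΔS_hot = -93.6 J/K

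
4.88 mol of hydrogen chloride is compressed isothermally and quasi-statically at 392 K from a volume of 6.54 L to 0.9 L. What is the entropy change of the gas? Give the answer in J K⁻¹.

ΔS_gas = -80.5 J/K

For an isothermal ideal gas ΔS_gas = nR ln(V₂/V₁) = 4.88 × 8.314 × ln(0.9/6.54) = -80.5 J/K.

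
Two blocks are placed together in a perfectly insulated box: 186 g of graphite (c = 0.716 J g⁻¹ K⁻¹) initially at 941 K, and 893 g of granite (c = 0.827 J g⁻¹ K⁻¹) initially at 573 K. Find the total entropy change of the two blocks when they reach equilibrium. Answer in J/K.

Energy balance: T_f = (m₁c₁T₁ + m₂c₂T₂)/(m₁c₁ + m₂c₂) = 629.22 K.
ΔS₁ = m₁c₁ ln(T_f/T₁) = 133.176 × ln(629.22/941) = -53.6 J/K.
ΔS₂ = m₂c₂ ln(T_f/T₂) = 738.511 × ln(629.22/573) = 69.12 J/K.
ΔS_total = -53.6 + 69.12 = 15.5 J/K.

ΔS_total = 15.5 J/K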